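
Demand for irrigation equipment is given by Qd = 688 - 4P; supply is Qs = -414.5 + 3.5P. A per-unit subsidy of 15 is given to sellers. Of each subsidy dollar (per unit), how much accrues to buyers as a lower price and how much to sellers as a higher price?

Pre-subsidy: 688 - 4P = -414.5 + 3.5P gives P* = 147, Q* = 100.
With the subsidy, sellers receive Ps = Pb + 15 for each unit, where Pb is the price buyers pay.
Supply in terms of Pb becomes Qs = -414.5 + 3.5(Pb + 15) = -362 + 3.5Pb. Setting this equal to demand: 688 - 4Pb = -362 + 3.5Pb, so Pb = 140.
Sellers receive Ps = 140 + 15 = 155; Q' = 688 − 4·140 = 128.
Buyers' price falls by P* − Pb = 147 − 140 = 7; sellers' price rises by Ps − P* = 155 − 147 = 8.

Buyers gain 7 per unit; sellers gain 8 per unit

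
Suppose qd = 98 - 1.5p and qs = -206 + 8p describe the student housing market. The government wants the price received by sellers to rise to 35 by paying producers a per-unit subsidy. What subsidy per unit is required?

Required subsidy s = 19 per unit

At a seller price of 35, quantity supplied is -206 + 8·35 = 74.
Buyers absorb 74 only when they pay pb with 98 − 1.5·pb = 74, i.e. pb = 16.
s = ps − pb = 35 − 16 = 19.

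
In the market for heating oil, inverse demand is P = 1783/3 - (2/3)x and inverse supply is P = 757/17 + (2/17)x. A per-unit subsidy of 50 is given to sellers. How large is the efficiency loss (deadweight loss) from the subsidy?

Pre-subsidy: 1783/3 - (2/3)x = 757/17 + (2/17)x gives x* = 701 and P* = 127.
With the subsidy, sellers receive Ps = Pb + 50 for each unit, where Pb is the price buyers pay.
On the curves, Pb = 1783/3 - (2/3)x and Ps = 757/17 + (2/17)x; the wedge Ps − Pb = 50 gives 757/17 + (2/17)x − (1783/3 - (2/3)x) = 50, so x' = 764.75.
Then Pb = 1783/3 − (2/3)·764.75 = 84.5 and Ps = 757/17 + (2/17)·764.75 = 134.5.
The subsidy expands output by 764.75 − 701 = 63.75 past the efficient level; on those units the gap between marginal cost and willingness to pay runs from 0 up to 50.
DWL = ½ × 50 × 63.75 = 1593.75.

Deadweight loss = 1593.75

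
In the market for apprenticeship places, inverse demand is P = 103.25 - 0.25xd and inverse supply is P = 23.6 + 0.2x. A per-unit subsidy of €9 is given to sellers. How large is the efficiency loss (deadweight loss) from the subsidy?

Pre-subsidy: 103.25 - 0.25x = 23.6 + 0.2x gives x* = 177 and P* = 59.
With the subsidy, sellers receive Ps = Pb + 9 for each unit, where Pb is the price buyers pay.
On the curves, Pb = 103.25 - 0.25x and Ps = 23.6 + 0.2x; the wedge Ps − Pb = 9 gives 23.6 + 0.2x − (103.25 - 0.25x) = 9, so x' = 197.
Then Pb = 103.25 − 0.25·197 = 54 and Ps = 23.6 + 0.2·197 = 63.
The subsidy expands output by 197 − 177 = 20 past the efficient level; on those units the gap between marginal cost and willingness to pay runs from 0 up to 9.
DWL = ½ × 9 × 20 = 90.

Deadweight loss = €90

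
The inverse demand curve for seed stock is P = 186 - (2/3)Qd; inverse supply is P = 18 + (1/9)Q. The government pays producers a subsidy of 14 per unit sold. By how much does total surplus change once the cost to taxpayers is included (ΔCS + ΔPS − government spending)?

Pre-subsidy: 186 - (2/3)Q = 18 + (1/9)Q gives Q* = 216 and P* = 42.
With the subsidy, sellers receive Ps = Pb + 14 for each unit, where Pb is the price buyers pay.
On the curves, Pb = 186 - (2/3)Q and Ps = 18 + (1/9)Q; the wedge Ps − Pb = 14 gives 18 + (1/9)Q − (186 - (2/3)Q) = 14, so Q' = 234.
Then Pb = 186 − (2/3)·234 = 30 and Ps = 18 + (1/9)·234 = 44.
ΔCS = ½(216 + 234)(42 − 30) = 2700; ΔPS = ½(216 + 234)(44 − 42) = 450.
Government spending = 14 × 234 = 3276.
Net change = 2700 + 450 − 3276 = -126. The loss equals the DWL triangle ½·14·18.

Net change in total surplus = -126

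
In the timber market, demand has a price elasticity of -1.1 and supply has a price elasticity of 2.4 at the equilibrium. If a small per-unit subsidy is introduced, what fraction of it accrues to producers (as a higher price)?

For a small subsidy around the equilibrium, the benefit split depends on the relative slopes, which at a point are proportional to the elasticities.
Buyer share = εs/(εs + |εd|) = 2.4/(2.4 + 1.1) = 24/35; seller share = |εd|/(εs + |εd|) = 11/35.
So producers capture 11/35 of the subsidy.

Producer share = 11/35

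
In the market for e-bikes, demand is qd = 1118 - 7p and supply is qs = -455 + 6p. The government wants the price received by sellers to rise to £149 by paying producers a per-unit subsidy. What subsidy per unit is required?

Required subsidy s = £52 per unit

At a seller price of 149, quantity supplied is -455 + 6·149 = 439.
Buyers absorb 439 only when they pay pb with 1118 − 7·pb = 439, i.e. pb = 97.
s = ps − pb = 149 − 97 = 52.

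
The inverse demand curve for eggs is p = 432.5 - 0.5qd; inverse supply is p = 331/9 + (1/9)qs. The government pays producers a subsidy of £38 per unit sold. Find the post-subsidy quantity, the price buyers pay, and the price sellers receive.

Pre-subsidy: 432.5 - 0.5q = 331/9 + (1/9)q gives q* = 7123/11 and p* = 1196/11.
With the subsidy, sellers receive ps = pb + 38 for each unit, where pb is the price buyers pay.
On the curves, pb = 432.5 - 0.5q and ps = 331/9 + (1/9)q; the wedge ps − pb = 38 gives 331/9 + (1/9)q − (432.5 - 0.5q) = 38, so q' = 7807/11.
Then pb = 432.5 − 0.5·(7807/11) = 854/11 and ps = 331/9 + (1/9)·(7807/11) = 1272/11.

q' = 7807/11; buyers pay 854/11; sellers receive 1272/11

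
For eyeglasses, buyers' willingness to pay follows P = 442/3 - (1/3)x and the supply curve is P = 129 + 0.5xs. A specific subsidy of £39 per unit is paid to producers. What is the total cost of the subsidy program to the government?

Pre-subsidy: 442/3 - (1/3)x = 129 + 0.5x gives x* = 22 and P* = 140.
With the subsidy, sellers receive Ps = Pb + 39 for each unit, where Pb is the price buyers pay.
On the curves, Pb = 442/3 - (1/3)x and Ps = 129 + 0.5x; the wedge Ps − Pb = 39 gives 129 + 0.5x − (442/3 - (1/3)x) = 39, so x' = 68.8.
Then Pb = 442/3 − (1/3)·68.8 = 124.4 and Ps = 129 + 0.5·68.8 = 163.4.
Government outlay = subsidy × quantity = 39 × 68.8 = 2683.2.

Government cost = £2683.2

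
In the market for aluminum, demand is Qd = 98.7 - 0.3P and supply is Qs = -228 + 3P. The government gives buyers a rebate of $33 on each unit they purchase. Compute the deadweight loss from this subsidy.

Deadweight loss = $148.5

Pre-subsidy: 98.7 - 0.3P = -228 + 3P gives P* = 99, Q* = 69.
With the rebate, buyers effectively pay Pb = Ps − 33, where Ps is the price sellers receive.
Demand in terms of Ps becomes Qd = 98.7 − 0.3(Ps − 33) = 108.6 - 0.3Ps. Setting this equal to supply: 108.6 - 0.3Ps = -228 + 3Ps, so Ps = 102.
Buyers pay Pb = 102 − 33 = 69; Q' = -228 + 3·102 = 78.
The subsidy expands output by 78 − 69 = 9 past the efficient level; on those units the gap between marginal cost and willingness to pay runs from 0 up to 33.
DWL = ½ × 33 × 9 = 148.5.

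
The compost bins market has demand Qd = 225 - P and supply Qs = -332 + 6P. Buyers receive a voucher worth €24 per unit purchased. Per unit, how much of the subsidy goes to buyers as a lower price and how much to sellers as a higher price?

Pre-subsidy: 225 - P = -332 + 6P gives P* = 557/7, Q* = 1018/7.
With the rebate, buyers effectively pay Pb = Ps − 24, where Ps is the price sellers receive.
Demand in terms of Ps becomes Qd = 225 − 1(Ps − 24) = 249 - Ps. Setting this equal to supply: 249 - Ps = -332 + 6Ps, so Ps = 83.
Buyers pay Pb = 83 − 24 = 59; Q' = -332 + 6·83 = 166.
Buyers' price falls by P* − Pb = 557/7 − 59 = 144/7; sellers' price rises by Ps − P* = 83 − 557/7 = 24/7.

Buyers gain 144/7 per unit; sellers gain 24/7 per unit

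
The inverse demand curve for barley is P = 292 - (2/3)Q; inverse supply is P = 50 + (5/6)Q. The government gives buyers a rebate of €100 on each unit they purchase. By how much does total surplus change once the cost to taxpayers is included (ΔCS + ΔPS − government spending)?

Net change in total surplus = -10000/3

Pre-subsidy: 292 - (2/3)Q = 50 + (5/6)Q gives Q* = 484/3 and P* = 1660/9.
With the rebate, buyers effectively pay Pb = Ps − 100, where Ps is the price sellers receive.
On the curves, Pb = 292 - (2/3)Q and Ps = 50 + (5/6)Q; the wedge Ps − Pb = 100 gives 50 + (5/6)Q − (292 - (2/3)Q) = 100, so Q' = 228.
Then Pb = 292 − (2/3)·228 = 140 and Ps = 50 + (5/6)·228 = 240.
ΔCS = ½(484/3 + 228)(1660/9 − 140) = 233600/27; ΔPS = ½(484/3 + 228)(240 − 1660/9) = 292000/27.
Government spending = 100 × 228 = 22800.
Net change = 233600/27 + 292000/27 − 22800 = -10000/3. The loss equals the DWL triangle ½·100·200/3.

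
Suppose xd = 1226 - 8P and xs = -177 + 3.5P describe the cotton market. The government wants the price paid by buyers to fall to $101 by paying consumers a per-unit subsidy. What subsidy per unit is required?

Required subsidy s = $69 per unit

At a buyer price of 101, quantity demanded is 1226 − 8·101 = 418.
Sellers supply 418 only when they receive Ps with -177 + 3.5·Ps = 418, i.e. Ps = 170.
s = Ps − Pb = 170 − 101 = 69.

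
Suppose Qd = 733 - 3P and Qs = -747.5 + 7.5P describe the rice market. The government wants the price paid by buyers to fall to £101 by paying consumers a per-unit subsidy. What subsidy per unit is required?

At a buyer price of 101, quantity demanded is 733 − 3·101 = 430.
Sellers supply 430 only when they receive Ps with -747.5 + 7.5·Ps = 430, i.e. Ps = 157.
s = Ps − Pb = 157 − 101 = 56.

Required subsidy s = £56 per unit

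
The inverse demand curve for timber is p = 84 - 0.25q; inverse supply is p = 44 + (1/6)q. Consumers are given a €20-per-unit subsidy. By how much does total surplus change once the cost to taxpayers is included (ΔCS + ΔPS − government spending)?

Net change in total surplus = -€480

Pre-subsidy: 84 - 0.25q = 44 + (1/6)q gives q* = 96 and p* = 60.
With the rebate, buyers effectively pay pb = ps − 20, where ps is the price sellers receive.
On the curves, pb = 84 - 0.25q and ps = 44 + (1/6)q; the wedge ps − pb = 20 gives 44 + (1/6)q − (84 - 0.25q) = 20, so q' = 144.
Then pb = 84 − 0.25·144 = 48 and ps = 44 + (1/6)·144 = 68.
ΔCS = ½(96 + 144)(60 − 48) = 1440; ΔPS = ½(96 + 144)(68 − 60) = 960.
Government spending = 20 × 144 = 2880.
Net change = 1440 + 960 − 2880 = -480. The loss equals the DWL triangle ½·20·48.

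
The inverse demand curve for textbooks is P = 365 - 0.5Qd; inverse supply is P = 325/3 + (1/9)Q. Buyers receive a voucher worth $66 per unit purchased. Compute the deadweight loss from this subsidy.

Pre-subsidy: 365 - 0.5Q = 325/3 + (1/9)Q gives Q* = 420 and P* = 155.
With the rebate, buyers effectively pay Pb = Ps − 66, where Ps is the price sellers receive.
On the curves, Pb = 365 - 0.5Q and Ps = 325/3 + (1/9)Q; the wedge Ps − Pb = 66 gives 325/3 + (1/9)Q − (365 - 0.5Q) = 66, so Q' = 528.
Then Pb = 365 − 0.5·528 = 101 and Ps = 325/3 + (1/9)·528 = 167.
The subsidy expands output by 528 − 420 = 108 past the efficient level; on those units the gap between marginal cost and willingness to pay runs from 0 up to 66.
DWL = ½ × 66 × 108 = 3564.

Deadweight loss = $3564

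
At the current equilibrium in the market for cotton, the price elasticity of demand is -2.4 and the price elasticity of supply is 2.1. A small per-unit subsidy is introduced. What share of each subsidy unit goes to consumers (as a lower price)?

Consumer share = 7/15

For a small subsidy around the equilibrium, the benefit split depends on the relative slopes, which at a point are proportional to the elasticities.
Buyer share = εs/(εs + |εd|) = 2.1/(2.1 + 2.4) = 7/15; seller share = |εd|/(εs + |εd|) = 8/15.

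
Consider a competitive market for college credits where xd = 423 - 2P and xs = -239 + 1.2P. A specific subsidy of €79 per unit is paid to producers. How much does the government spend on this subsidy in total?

Pre-subsidy: 423 - 2P = -239 + 1.2P gives P* = 206.875, x* = 9.25.
With the subsidy, sellers receive Ps = Pb + 79 for each unit, where Pb is the price buyers pay.
Supply in terms of Pb becomes xs = -239 + 1.2(Pb + 79) = -144.2 + 1.2Pb. Setting this equal to demand: 423 - 2Pb = -144.2 + 1.2Pb, so Pb = 177.25.
Sellers receive Ps = 177.25 + 79 = 256.25; x' = 423 − 2·177.25 = 68.5.
Government outlay = subsidy × quantity = 79 × 68.5 = 5411.5.

Government cost = €5411.5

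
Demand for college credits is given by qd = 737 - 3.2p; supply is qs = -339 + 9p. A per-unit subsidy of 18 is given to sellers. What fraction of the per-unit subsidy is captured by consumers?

Consumer share = 45/61

Pre-subsidy: 737 - 3.2p = -339 + 9p gives p* = 5380/61, q* = 27741/61.
With the subsidy, sellers receive ps = pb + 18 for each unit, where pb is the price buyers pay.
Supply in terms of pb becomes qs = -339 + 9(pb + 18) = -177 + 9pb. Setting this equal to demand: 737 - 3.2pb = -177 + 9pb, so pb = 4570/61.
Sellers receive ps = 4570/61 + 18 = 5668/61; q' = 737 − 3.2·(4570/61) = 30333/61.
Buyers' price falls by p* − pb = 5380/61 − 4570/61 = 810/61; sellers' price rises by ps − p* = 5668/61 − 5380/61 = 288/61.
So consumers capture (810/61)/18 = 45/61 of each unit of subsidy.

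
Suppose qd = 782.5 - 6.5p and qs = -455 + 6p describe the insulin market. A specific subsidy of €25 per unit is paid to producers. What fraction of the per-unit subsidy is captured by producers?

Producer share = 0.52

Pre-subsidy: 782.5 - 6.5p = -455 + 6p gives p* = 99, q* = 139.
With the subsidy, sellers receive ps = pb + 25 for each unit, where pb is the price buyers pay.
Supply in terms of pb becomes qs = -455 + 6(pb + 25) = -305 + 6pb. Setting this equal to demand: 782.5 - 6.5pb = -305 + 6pb, so pb = 87.
Sellers receive ps = 87 + 25 = 112; q' = 782.5 − 6.5·87 = 217.
Buyers' price falls by p* − pb = 99 − 87 = 12; sellers' price rises by ps − p* = 112 − 99 = 13.
So producers capture 13/25 = 0.52 of each unit of subsidy.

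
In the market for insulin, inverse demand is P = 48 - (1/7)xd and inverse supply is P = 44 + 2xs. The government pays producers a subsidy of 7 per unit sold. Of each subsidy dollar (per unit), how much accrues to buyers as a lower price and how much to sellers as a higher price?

Buyers gain 7/15 per unit; sellers gain 98/15 per unit

Pre-subsidy: 48 - (1/7)x = 44 + 2x gives x* = 28/15 and P* = 716/15.
With the subsidy, sellers receive Ps = Pb + 7 for each unit, where Pb is the price buyers pay.
On the curves, Pb = 48 - (1/7)x and Ps = 44 + 2x; the wedge Ps − Pb = 7 gives 44 + 2x − (48 - (1/7)x) = 7, so x' = 77/15.
Then Pb = 48 − (1/7)·(77/15) = 709/15 and Ps = 44 + 2·(77/15) = 814/15.
Buyers' price falls by P* − Pb = 716/15 − 709/15 = 7/15; sellers' price rises by Ps − P* = 814/15 − 716/15 = 98/15.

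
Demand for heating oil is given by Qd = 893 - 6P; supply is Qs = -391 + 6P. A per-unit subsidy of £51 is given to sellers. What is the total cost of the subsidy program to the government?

Pre-subsidy: 893 - 6P = -391 + 6P gives P* = 107, Q* = 251.
With the subsidy, sellers receive Ps = Pb + 51 for each unit, where Pb is the price buyers pay.
Supply in terms of Pb becomes Qs = -391 + 6(Pb + 51) = -85 + 6Pb. Setting this equal to demand: 893 - 6Pb = -85 + 6Pb, so Pb = 81.5.
Sellers receive Ps = 81.5 + 51 = 132.5; Q' = 893 − 6·81.5 = 404.
Government outlay = subsidy × quantity = 51 × 404 = 20604.

Government cost = £20604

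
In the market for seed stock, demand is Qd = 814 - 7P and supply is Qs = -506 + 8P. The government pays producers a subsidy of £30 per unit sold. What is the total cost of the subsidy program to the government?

Pre-subsidy: 814 - 7P = -506 + 8P gives P* = 88, Q* = 198.
With the subsidy, sellers receive Ps = Pb + 30 for each unit, where Pb is the price buyers pay.
Supply in terms of Pb becomes Qs = -506 + 8(Pb + 30) = -266 + 8Pb. Setting this equal to demand: 814 - 7Pb = -266 + 8Pb, so Pb = 72.
Sellers receive Ps = 72 + 30 = 102; Q' = 814 − 7·72 = 310.
Government outlay = subsidy × quantity = 30 × 310 = 9300.

Government cost = £9300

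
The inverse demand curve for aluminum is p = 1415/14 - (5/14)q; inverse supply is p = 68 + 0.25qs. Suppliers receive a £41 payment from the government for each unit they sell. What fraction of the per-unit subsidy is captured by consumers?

Pre-subsidy: 1415/14 - (5/14)q = 68 + 0.25q gives q* = 926/17 and p* = 2775/34.
With the subsidy, sellers receive ps = pb + 41 for each unit, where pb is the price buyers pay.
On the curves, pb = 1415/14 - (5/14)q and ps = 68 + 0.25q; the wedge ps − pb = 41 gives 68 + 0.25q − (1415/14 - (5/14)q) = 41, so q' = 122.
Then pb = 1415/14 − (5/14)·122 = 57.5 and ps = 68 + 0.25·122 = 98.5.
Buyers' price falls by p* − pb = 2775/34 − 57.5 = 410/17; sellers' price rises by ps − p* = 98.5 − 2775/34 = 287/17.
So consumers capture (410/17)/41 = 10/17 of each unit of subsidy.

Consumer share = 10/17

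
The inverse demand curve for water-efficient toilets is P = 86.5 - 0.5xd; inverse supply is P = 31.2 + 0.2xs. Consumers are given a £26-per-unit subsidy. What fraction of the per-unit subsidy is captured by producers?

Pre-subsidy: 86.5 - 0.5x = 31.2 + 0.2x gives x* = 79 and P* = 47.
With the rebate, buyers effectively pay Pb = Ps − 26, where Ps is the price sellers receive.
On the curves, Pb = 86.5 - 0.5x and Ps = 31.2 + 0.2x; the wedge Ps − Pb = 26 gives 31.2 + 0.2x − (86.5 - 0.5x) = 26, so x' = 813/7.
Then Pb = 86.5 − 0.5·(813/7) = 199/7 and Ps = 31.2 + 0.2·(813/7) = 381/7.
Buyers' price falls by P* − Pb = 47 − 199/7 = 130/7; sellers' price rises by Ps − P* = 381/7 − 47 = 52/7.
So producers capture (52/7)/26 = 2/7 of each unit of subsidy.

Producer share = 2/7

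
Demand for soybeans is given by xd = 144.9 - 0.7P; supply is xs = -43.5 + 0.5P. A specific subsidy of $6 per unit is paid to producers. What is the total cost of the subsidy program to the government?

Government cost = $220.5

Pre-subsidy: 144.9 - 0.7P = -43.5 + 0.5P gives P* = 157, x* = 35.
With the subsidy, sellers receive Ps = Pb + 6 for each unit, where Pb is the price buyers pay.
Supply in terms of Pb becomes xs = -43.5 + 0.5(Pb + 6) = -40.5 + 0.5Pb. Setting this equal to demand: 144.9 - 0.7Pb = -40.5 + 0.5Pb, so Pb = 154.5.
Sellers receive Ps = 154.5 + 6 = 160.5; x' = 144.9 − 0.7·154.5 = 36.75.
Government outlay = subsidy × quantity = 6 × 36.75 = 220.5.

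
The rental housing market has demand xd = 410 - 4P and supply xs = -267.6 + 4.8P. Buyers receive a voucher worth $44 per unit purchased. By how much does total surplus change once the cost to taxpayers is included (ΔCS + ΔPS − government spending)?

Net change in total surplus = -$2112

Pre-subsidy: 410 - 4P = -267.6 + 4.8P gives P* = 77, x* = 102.
With the rebate, buyers effectively pay Pb = Ps − 44, where Ps is the price sellers receive.
Demand in terms of Ps becomes xd = 410 − 4(Ps − 44) = 586 - 4Ps. Setting this equal to supply: 586 - 4Ps = -267.6 + 4.8Ps, so Ps = 97.
Buyers pay Pb = 97 − 44 = 53; x' = -267.6 + 4.8·97 = 198.
ΔCS = ½(102 + 198)(77 − 53) = 3600; ΔPS = ½(102 + 198)(97 − 77) = 3000.
Government spending = 44 × 198 = 8712.
Net change = 3600 + 3000 − 8712 = -2112. The loss equals the DWL triangle ½·44·96.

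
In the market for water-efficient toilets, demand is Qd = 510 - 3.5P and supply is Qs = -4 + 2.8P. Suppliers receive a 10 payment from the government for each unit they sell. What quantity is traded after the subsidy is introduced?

Pre-subsidy: 510 - 3.5P = -4 + 2.8P gives P* = 5140/63, Q* = 2020/9.
With the subsidy, sellers receive Ps = Pb + 10 for each unit, where Pb is the price buyers pay.
Supply in terms of Pb becomes Qs = -4 + 2.8(Pb + 10) = 24 + 2.8Pb. Setting this equal to demand: 510 - 3.5Pb = 24 + 2.8Pb, so Pb = 540/7.
Sellers receive Ps = 540/7 + 10 = 610/7; Q' = 510 − 3.5·(540/7) = 240.

Q' = 240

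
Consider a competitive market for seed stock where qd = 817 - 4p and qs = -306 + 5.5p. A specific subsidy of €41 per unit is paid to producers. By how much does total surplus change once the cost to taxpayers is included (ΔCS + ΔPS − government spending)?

Net change in total surplus = -36982/19

Pre-subsidy: 817 - 4p = -306 + 5.5p gives p* = 2246/19, q* = 6539/19.
With the subsidy, sellers receive ps = pb + 41 for each unit, where pb is the price buyers pay.
Supply in terms of pb becomes qs = -306 + 5.5(pb + 41) = -80.5 + 5.5pb. Setting this equal to demand: 817 - 4pb = -80.5 + 5.5pb, so pb = 1795/19.
Sellers receive ps = 1795/19 + 41 = 2574/19; q' = 817 − 4·(1795/19) = 8343/19.
ΔCS = ½(6539/19 + 8343/19)(2246/19 − 1795/19) = 3355891/361; ΔPS = ½(6539/19 + 8343/19)(2574/19 − 2246/19) = 2440648/361.
Government spending = 41 × 8343/19 = 342063/19.
Net change = 3355891/361 + 2440648/361 − 342063/19 = -36982/19. The loss equals the DWL triangle ½·41·1804/19.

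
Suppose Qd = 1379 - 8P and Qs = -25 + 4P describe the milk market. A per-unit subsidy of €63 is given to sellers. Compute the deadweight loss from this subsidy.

Deadweight loss = €5292

Pre-subsidy: 1379 - 8P = -25 + 4P gives P* = 117, Q* = 443.
With the subsidy, sellers receive Ps = Pb + 63 for each unit, where Pb is the price buyers pay.
Supply in terms of Pb becomes Qs = -25 + 4(Pb + 63) = 227 + 4Pb. Setting this equal to demand: 1379 - 8Pb = 227 + 4Pb, so Pb = 96.
Sellers receive Ps = 96 + 63 = 159; Q' = 1379 − 8·96 = 611.
The subsidy expands output by 611 − 443 = 168 past the efficient level; on those units the gap between marginal cost and willingness to pay runs from 0 up to 63.
DWL = ½ × 63 × 168 = 5292.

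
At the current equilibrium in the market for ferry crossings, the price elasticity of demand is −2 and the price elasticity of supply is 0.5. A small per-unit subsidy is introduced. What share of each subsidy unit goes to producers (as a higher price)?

Producer share = 0.8

For a small subsidy around the equilibrium, the benefit split depends on the relative slopes, which at a point are proportional to the elasticities.
Buyer share = εs/(εs + |εd|) = 0.5/(0.5 + 2) = 0.2; seller share = |εd|/(εs + |εd|) = 0.8.
So producers capture 0.8 of the subsidy.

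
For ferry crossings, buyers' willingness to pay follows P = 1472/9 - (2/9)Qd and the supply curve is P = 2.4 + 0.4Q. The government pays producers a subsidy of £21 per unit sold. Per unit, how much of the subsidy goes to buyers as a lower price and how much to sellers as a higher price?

Pre-subsidy: 1472/9 - (2/9)Q = 2.4 + 0.4Q gives Q* = 259 and P* = 106.
With the subsidy, sellers receive Ps = Pb + 21 for each unit, where Pb is the price buyers pay.
On the curves, Pb = 1472/9 - (2/9)Q and Ps = 2.4 + 0.4Q; the wedge Ps − Pb = 21 gives 2.4 + 0.4Q − (1472/9 - (2/9)Q) = 21, so Q' = 292.75.
Then Pb = 1472/9 − (2/9)·292.75 = 98.5 and Ps = 2.4 + 0.4·292.75 = 119.5.
Buyers' price falls by P* − Pb = 106 − 98.5 = 7.5; sellers' price rises by Ps − P* = 119.5 − 106 = 13.5.

Buyers gain £7.5 per unit; sellers gain £13.5 per unit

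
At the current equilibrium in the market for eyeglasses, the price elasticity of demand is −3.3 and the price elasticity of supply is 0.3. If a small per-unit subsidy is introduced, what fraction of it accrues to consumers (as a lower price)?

Consumer share = 1/12

For a small subsidy around the equilibrium, the benefit split depends on the relative slopes, which at a point are proportional to the elasticities.
Buyer share = εs/(εs + |εd|) = 0.3/(0.3 + 3.3) = 1/12; seller share = |εd|/(εs + |εd|) = 11/12.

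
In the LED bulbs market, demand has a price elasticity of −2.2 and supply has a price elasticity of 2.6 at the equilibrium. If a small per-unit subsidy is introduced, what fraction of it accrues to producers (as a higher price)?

Producer share = 11/24

For a small subsidy around the equilibrium, the benefit split depends on the relative slopes, which at a point are proportional to the elasticities.
Buyer share = εs/(εs + |εd|) = 2.6/(2.6 + 2.2) = 13/24; seller share = |εd|/(εs + |εd|) = 11/24.
So producers capture 11/24 of the subsidy.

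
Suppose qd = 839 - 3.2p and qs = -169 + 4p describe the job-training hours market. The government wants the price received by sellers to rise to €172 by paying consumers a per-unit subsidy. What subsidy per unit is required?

At a seller price of 172, quantity supplied is -169 + 4·172 = 519.
Buyers absorb 519 only when they pay pb with 839 − 3.2·pb = 519, i.e. pb = 100.
s = ps − pb = 172 − 100 = 72.

Required subsidy s = €72 per unit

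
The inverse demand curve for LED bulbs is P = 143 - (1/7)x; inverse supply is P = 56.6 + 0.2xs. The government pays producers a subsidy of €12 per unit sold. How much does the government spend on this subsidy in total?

Pre-subsidy: 143 - (1/7)x = 56.6 + 0.2x gives x* = 252 and P* = 107.
With the subsidy, sellers receive Ps = Pb + 12 for each unit, where Pb is the price buyers pay.
On the curves, Pb = 143 - (1/7)x and Ps = 56.6 + 0.2x; the wedge Ps − Pb = 12 gives 56.6 + 0.2x − (143 - (1/7)x) = 12, so x' = 287.
Then Pb = 143 − (1/7)·287 = 102 and Ps = 56.6 + 0.2·287 = 114.
Government outlay = subsidy × quantity = 12 × 287 = 3444.

Government cost = €3444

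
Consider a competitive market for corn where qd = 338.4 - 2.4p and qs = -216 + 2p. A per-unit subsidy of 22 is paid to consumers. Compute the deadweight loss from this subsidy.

Deadweight loss = 264

Pre-subsidy: 338.4 - 2.4p = -216 + 2p gives p* = 126, q* = 36.
With the rebate, buyers effectively pay pb = ps − 22, where ps is the price sellers receive.
Demand in terms of ps becomes qd = 338.4 − 2.4(ps − 22) = 391.2 - 2.4ps. Setting this equal to supply: 391.2 - 2.4ps = -216 + 2ps, so ps = 138.
Buyers pay pb = 138 − 22 = 116; q' = -216 + 2·138 = 60.
The subsidy expands output by 60 − 36 = 24 past the efficient level; on those units the gap between marginal cost and willingness to pay runs from 0 up to 22.
DWL = ½ × 22 × 24 = 264.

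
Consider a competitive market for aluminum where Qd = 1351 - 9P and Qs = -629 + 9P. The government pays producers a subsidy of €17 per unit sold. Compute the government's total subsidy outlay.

Pre-subsidy: 1351 - 9P = -629 + 9P gives P* = 110, Q* = 361.
With the subsidy, sellers receive Ps = Pb + 17 for each unit, where Pb is the price buyers pay.
Supply in terms of Pb becomes Qs = -629 + 9(Pb + 17) = -476 + 9Pb. Setting this equal to demand: 1351 - 9Pb = -476 + 9Pb, so Pb = 101.5.
Sellers receive Ps = 101.5 + 17 = 118.5; Q' = 1351 − 9·101.5 = 437.5.
Government outlay = subsidy × quantity = 17 × 437.5 = 7437.5.

Government cost = €7437.5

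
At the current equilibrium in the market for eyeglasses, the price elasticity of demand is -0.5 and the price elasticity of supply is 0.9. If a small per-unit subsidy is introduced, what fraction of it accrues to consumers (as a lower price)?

For a small subsidy around the equilibrium, the benefit split depends on the relative slopes, which at a point are proportional to the elasticities.
Buyer share = εs/(εs + |εd|) = 0.9/(0.9 + 0.5) = 9/14; seller share = |εd|/(εs + |εd|) = 5/14.

Consumer share = 9/14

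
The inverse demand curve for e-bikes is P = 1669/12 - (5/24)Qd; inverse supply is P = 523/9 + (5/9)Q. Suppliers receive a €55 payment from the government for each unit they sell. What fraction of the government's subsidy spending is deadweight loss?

DWL / government spending = 18/89

Pre-subsidy: 1669/12 - (5/24)Q = 523/9 + (5/9)Q gives Q* = 106 and P* = 117.
With the subsidy, sellers receive Ps = Pb + 55 for each unit, where Pb is the price buyers pay.
On the curves, Pb = 1669/12 - (5/24)Q and Ps = 523/9 + (5/9)Q; the wedge Ps − Pb = 55 gives 523/9 + (5/9)Q − (1669/12 - (5/24)Q) = 55, so Q' = 178.
Then Pb = 1669/12 − (5/24)·178 = 102 and Ps = 523/9 + (5/9)·178 = 157.
ΔCS = ½(106 + 178)(117 − 102) = 2130; ΔPS = ½(106 + 178)(157 − 117) = 5680.
Government spending = 55 × 178 = 9790.
DWL = ½ × 55 × (178 − 106) = 1980; fraction = 1980 / 9790 = 18/89.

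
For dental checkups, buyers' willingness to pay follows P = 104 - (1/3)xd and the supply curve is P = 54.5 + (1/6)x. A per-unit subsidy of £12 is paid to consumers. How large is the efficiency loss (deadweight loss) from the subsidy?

Deadweight loss = £144

Pre-subsidy: 104 - (1/3)x = 54.5 + (1/6)x gives x* = 99 and P* = 71.
With the rebate, buyers effectively pay Pb = Ps − 12, where Ps is the price sellers receive.
On the curves, Pb = 104 - (1/3)x and Ps = 54.5 + (1/6)x; the wedge Ps − Pb = 12 gives 54.5 + (1/6)x − (104 - (1/3)x) = 12, so x' = 123.
Then Pb = 104 − (1/3)·123 = 63 and Ps = 54.5 + (1/6)·123 = 75.
The subsidy expands output by 123 − 99 = 24 past the efficient level; on those units the gap between marginal cost and willingness to pay runs from 0 up to 12.
DWL = ½ × 12 × 24 = 144.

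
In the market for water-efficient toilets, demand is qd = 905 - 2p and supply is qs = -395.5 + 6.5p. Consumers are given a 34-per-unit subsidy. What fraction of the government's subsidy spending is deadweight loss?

Pre-subsidy: 905 - 2p = -395.5 + 6.5p gives p* = 153, q* = 599.
With the rebate, buyers effectively pay pb = ps − 34, where ps is the price sellers receive.
Demand in terms of ps becomes qd = 905 − 2(ps − 34) = 973 - 2ps. Setting this equal to supply: 973 - 2ps = -395.5 + 6.5ps, so ps = 161.
Buyers pay pb = 161 − 34 = 127; q' = -395.5 + 6.5·161 = 651.
ΔCS = ½(599 + 651)(153 − 127) = 16250; ΔPS = ½(599 + 651)(161 − 153) = 5000.
Government spending = 34 × 651 = 22134.
DWL = ½ × 34 × (651 − 599) = 884; fraction = 884 / 22134 = 26/651.

DWL / government spending = 26/651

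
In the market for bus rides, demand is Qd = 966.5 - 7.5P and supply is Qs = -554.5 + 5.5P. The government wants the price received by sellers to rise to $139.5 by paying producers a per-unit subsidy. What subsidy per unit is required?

Required subsidy s = $39 per unit

At a seller price of 139.5, quantity supplied is -554.5 + 5.5·139.5 = 212.75.
Buyers absorb 212.75 only when they pay Pb with 966.5 − 7.5·Pb = 212.75, i.e. Pb = 100.5.
s = Ps − Pb = 139.5 − 100.5 = 39.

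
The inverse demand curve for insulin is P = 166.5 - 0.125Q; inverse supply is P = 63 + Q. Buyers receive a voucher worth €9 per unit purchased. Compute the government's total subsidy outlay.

Pre-subsidy: 166.5 - 0.125Q = 63 + Q gives Q* = 92 and P* = 155.
With the rebate, buyers effectively pay Pb = Ps − 9, where Ps is the price sellers receive.
On the curves, Pb = 166.5 - 0.125Q and Ps = 63 + Q; the wedge Ps − Pb = 9 gives 63 + Q − (166.5 - 0.125Q) = 9, so Q' = 100.
Then Pb = 166.5 − 0.125·100 = 154 and Ps = 63 + 1·100 = 163.
Government outlay = subsidy × quantity = 9 × 100 = 900.

Government cost = €900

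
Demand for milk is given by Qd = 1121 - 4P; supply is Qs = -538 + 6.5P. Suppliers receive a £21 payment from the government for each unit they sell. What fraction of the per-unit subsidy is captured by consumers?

Pre-subsidy: 1121 - 4P = -538 + 6.5P gives P* = 158, Q* = 489.
With the subsidy, sellers receive Ps = Pb + 21 for each unit, where Pb is the price buyers pay.
Supply in terms of Pb becomes Qs = -538 + 6.5(Pb + 21) = -401.5 + 6.5Pb. Setting this equal to demand: 1121 - 4Pb = -401.5 + 6.5Pb, so Pb = 145.
Sellers receive Ps = 145 + 21 = 166; Q' = 1121 − 4·145 = 541.
Buyers' price falls by P* − Pb = 158 − 145 = 13; sellers' price rises by Ps − P* = 166 − 158 = 8.
So consumers capture 13/21 = 13/21 of each unit of subsidy.

Consumer share = 13/21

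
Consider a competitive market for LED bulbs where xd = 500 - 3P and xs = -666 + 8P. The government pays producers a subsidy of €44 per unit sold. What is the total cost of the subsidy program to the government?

Pre-subsidy: 500 - 3P = -666 + 8P gives P* = 106, x* = 182.
With the subsidy, sellers receive Ps = Pb + 44 for each unit, where Pb is the price buyers pay.
Supply in terms of Pb becomes xs = -666 + 8(Pb + 44) = -314 + 8Pb. Setting this equal to demand: 500 - 3Pb = -314 + 8Pb, so Pb = 74.
Sellers receive Ps = 74 + 44 = 118; x' = 500 − 3·74 = 278.
Government outlay = subsidy × quantity = 44 × 278 = 12232.

Government cost = €12232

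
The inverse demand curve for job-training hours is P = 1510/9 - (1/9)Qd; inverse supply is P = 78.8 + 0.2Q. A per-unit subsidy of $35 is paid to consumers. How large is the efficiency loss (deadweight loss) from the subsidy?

Deadweight loss = $1968.75

Pre-subsidy: 1510/9 - (1/9)Q = 78.8 + 0.2Q gives Q* = 286 and P* = 136.
With the rebate, buyers effectively pay Pb = Ps − 35, where Ps is the price sellers receive.
On the curves, Pb = 1510/9 - (1/9)Q and Ps = 78.8 + 0.2Q; the wedge Ps − Pb = 35 gives 78.8 + 0.2Q − (1510/9 - (1/9)Q) = 35, so Q' = 398.5.
Then Pb = 1510/9 − (1/9)·398.5 = 123.5 and Ps = 78.8 + 0.2·398.5 = 158.5.
The subsidy expands output by 398.5 − 286 = 112.5 past the efficient level; on those units the gap between marginal cost and willingness to pay runs from 0 up to 35.
DWL = ½ × 35 × 112.5 = 1968.75.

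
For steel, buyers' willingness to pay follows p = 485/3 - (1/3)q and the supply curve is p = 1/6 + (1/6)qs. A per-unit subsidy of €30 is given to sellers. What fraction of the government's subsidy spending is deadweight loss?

Pre-subsidy: 485/3 - (1/3)q = 1/6 + (1/6)q gives q* = 323 and p* = 54.
With the subsidy, sellers receive ps = pb + 30 for each unit, where pb is the price buyers pay.
On the curves, pb = 485/3 - (1/3)q and ps = 1/6 + (1/6)q; the wedge ps − pb = 30 gives 1/6 + (1/6)q − (485/3 - (1/3)q) = 30, so q' = 383.
Then pb = 485/3 − (1/3)·383 = 34 and ps = 1/6 + (1/6)·383 = 64.
ΔCS = ½(323 + 383)(54 − 34) = 7060; ΔPS = ½(323 + 383)(64 − 54) = 3530.
Government spending = 30 × 383 = 11490.
DWL = ½ × 30 × (383 − 323) = 900; fraction = 900 / 11490 = 30/383.

DWL / government spending = 30/383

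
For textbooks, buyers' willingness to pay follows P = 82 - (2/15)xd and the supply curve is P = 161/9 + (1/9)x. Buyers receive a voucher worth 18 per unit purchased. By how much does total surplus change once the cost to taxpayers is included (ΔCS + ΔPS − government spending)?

Pre-subsidy: 82 - (2/15)x = 161/9 + (1/9)x gives x* = 2885/11 and P* = 1552/33.
With the rebate, buyers effectively pay Pb = Ps − 18, where Ps is the price sellers receive.
On the curves, Pb = 82 - (2/15)x and Ps = 161/9 + (1/9)x; the wedge Ps − Pb = 18 gives 161/9 + (1/9)x − (82 - (2/15)x) = 18, so x' = 3695/11.
Then Pb = 82 − (2/15)·(3695/11) = 1228/33 and Ps = 161/9 + (1/9)·(3695/11) = 1822/33.
ΔCS = ½(2885/11 + 3695/11)(1552/33 − 1228/33) = 355320/121; ΔPS = ½(2885/11 + 3695/11)(1822/33 − 1552/33) = 296100/121.
Government spending = 18 × 3695/11 = 66510/11.
Net change = 355320/121 + 296100/121 − 66510/11 = -7290/11. The loss equals the DWL triangle ½·18·810/11.

Net change in total surplus = -7290/11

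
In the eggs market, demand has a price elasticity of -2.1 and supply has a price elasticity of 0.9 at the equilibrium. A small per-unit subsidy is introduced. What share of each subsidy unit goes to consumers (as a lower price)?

For a small subsidy around the equilibrium, the benefit split depends on the relative slopes, which at a point are proportional to the elasticities.
Buyer share = εs/(εs + |εd|) = 0.9/(0.9 + 2.1) = 0.3; seller share = |εd|/(εs + |εd|) = 0.7.

Consumer share = 0.3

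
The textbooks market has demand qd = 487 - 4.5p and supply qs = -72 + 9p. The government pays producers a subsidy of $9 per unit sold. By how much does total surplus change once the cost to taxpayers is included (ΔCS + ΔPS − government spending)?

Net change in total surplus = -$121.5

Pre-subsidy: 487 - 4.5p = -72 + 9p gives p* = 1118/27, q* = 902/3.
With the subsidy, sellers receive ps = pb + 9 for each unit, where pb is the price buyers pay.
Supply in terms of pb becomes qs = -72 + 9(pb + 9) = 9 + 9pb. Setting this equal to demand: 487 - 4.5pb = 9 + 9pb, so pb = 956/27.
Sellers receive ps = 956/27 + 9 = 1199/27; q' = 487 − 4.5·(956/27) = 983/3.
ΔCS = ½(902/3 + 983/3)(1118/27 − 956/27) = 1885; ΔPS = ½(902/3 + 983/3)(1199/27 − 1118/27) = 942.5.
Government spending = 9 × 983/3 = 2949.
Net change = 1885 + 942.5 − 2949 = -121.5. The loss equals the DWL triangle ½·9·27.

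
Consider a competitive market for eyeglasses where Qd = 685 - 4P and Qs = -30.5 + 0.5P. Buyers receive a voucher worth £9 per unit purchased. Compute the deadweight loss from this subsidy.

Pre-subsidy: 685 - 4P = -30.5 + 0.5P gives P* = 159, Q* = 49.
With the rebate, buyers effectively pay Pb = Ps − 9, where Ps is the price sellers receive.
Demand in terms of Ps becomes Qd = 685 − 4(Ps − 9) = 721 - 4Ps. Setting this equal to supply: 721 - 4Ps = -30.5 + 0.5Ps, so Ps = 167.
Buyers pay Pb = 167 − 9 = 158; Q' = -30.5 + 0.5·167 = 53.
The subsidy expands output by 53 − 49 = 4 past the efficient level; on those units the gap between marginal cost and willingness to pay runs from 0 up to 9.
DWL = ½ × 9 × 4 = 18.

Deadweight loss = £18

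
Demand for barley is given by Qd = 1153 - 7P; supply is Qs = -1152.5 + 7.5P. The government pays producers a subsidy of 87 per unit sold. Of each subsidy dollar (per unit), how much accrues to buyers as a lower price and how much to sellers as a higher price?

Buyers gain 45 per unit; sellers gain 42 per unit

Pre-subsidy: 1153 - 7P = -1152.5 + 7.5P gives P* = 159, Q* = 40.
With the subsidy, sellers receive Ps = Pb + 87 for each unit, where Pb is the price buyers pay.
Supply in terms of Pb becomes Qs = -1152.5 + 7.5(Pb + 87) = -500 + 7.5Pb. Setting this equal to demand: 1153 - 7Pb = -500 + 7.5Pb, so Pb = 114.
Sellers receive Ps = 114 + 87 = 201; Q' = 1153 − 7·114 = 355.
Buyers' price falls by P* − Pb = 159 − 114 = 45; sellers' price rises by Ps − P* = 201 − 159 = 42.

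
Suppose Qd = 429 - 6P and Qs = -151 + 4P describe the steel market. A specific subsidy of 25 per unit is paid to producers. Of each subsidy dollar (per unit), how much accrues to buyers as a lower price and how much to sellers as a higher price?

Pre-subsidy: 429 - 6P = -151 + 4P gives P* = 58, Q* = 81.
With the subsidy, sellers receive Ps = Pb + 25 for each unit, where Pb is the price buyers pay.
Supply in terms of Pb becomes Qs = -151 + 4(Pb + 25) = -51 + 4Pb. Setting this equal to demand: 429 - 6Pb = -51 + 4Pb, so Pb = 48.
Sellers receive Ps = 48 + 25 = 73; Q' = 429 − 6·48 = 141.
Buyers' price falls by P* − Pb = 58 − 48 = 10; sellers' price rises by Ps − P* = 73 − 58 = 15.

Buyers gain 10 per unit; sellers gain 15 per unit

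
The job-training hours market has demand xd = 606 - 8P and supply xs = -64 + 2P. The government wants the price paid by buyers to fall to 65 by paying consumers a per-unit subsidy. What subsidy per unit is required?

At a buyer price of 65, quantity demanded is 606 − 8·65 = 86.
Sellers supply 86 only when they receive Ps with -64 + 2·Ps = 86, i.e. Ps = 75.
s = Ps − Pb = 75 − 65 = 10.

Required subsidy s = 10 per unit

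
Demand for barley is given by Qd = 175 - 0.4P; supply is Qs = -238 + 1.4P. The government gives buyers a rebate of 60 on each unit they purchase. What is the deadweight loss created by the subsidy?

Pre-subsidy: 175 - 0.4P = -238 + 1.4P gives P* = 2065/9, Q* = 749/9.
With the rebate, buyers effectively pay Pb = Ps − 60, where Ps is the price sellers receive.
Demand in terms of Ps becomes Qd = 175 − 0.4(Ps − 60) = 199 - 0.4Ps. Setting this equal to supply: 199 - 0.4Ps = -238 + 1.4Ps, so Ps = 2185/9.
Buyers pay Pb = 2185/9 − 60 = 1645/9; Q' = -238 + 1.4·(2185/9) = 917/9.
The subsidy expands output by 917/9 − 749/9 = 56/3 past the efficient level; on those units the gap between marginal cost and willingness to pay runs from 0 up to 60.
DWL = ½ × 60 × 56/3 = 560.

Deadweight loss = 560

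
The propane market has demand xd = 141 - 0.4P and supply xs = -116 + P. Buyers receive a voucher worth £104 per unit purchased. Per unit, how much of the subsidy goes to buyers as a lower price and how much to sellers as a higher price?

Pre-subsidy: 141 - 0.4P = -116 + P gives P* = 1285/7, x* = 473/7.
With the rebate, buyers effectively pay Pb = Ps − 104, where Ps is the price sellers receive.
Demand in terms of Ps becomes xd = 141 − 0.4(Ps − 104) = 182.6 - 0.4Ps. Setting this equal to supply: 182.6 - 0.4Ps = -116 + Ps, so Ps = 1493/7.
Buyers pay Pb = 1493/7 − 104 = 765/7; x' = -116 + 1·(1493/7) = 681/7.
Buyers' price falls by P* − Pb = 1285/7 − 765/7 = 520/7; sellers' price rises by Ps − P* = 1493/7 − 1285/7 = 208/7.

Buyers gain 520/7 per unit; sellers gain 208/7 per unit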